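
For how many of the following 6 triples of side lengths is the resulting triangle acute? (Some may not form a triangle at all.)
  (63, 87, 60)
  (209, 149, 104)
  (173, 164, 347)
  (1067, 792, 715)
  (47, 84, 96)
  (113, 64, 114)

2

(63,87,60): 60²+63² = 7569 = 87² → right
(209,149,104): 104²+149² = 33017 < 43681 = 209² → obtuse
(173,164,347): 164+173 ≤ 347, not a triangle
(1067,792,715): 715²+792² = 1138489 = 1067² → right
(47,84,96): 47²+84² = 9265 > 9216 = 96² → acute
(113,64,114): 64²+113² = 16865 > 12996 = 114² → acute
2 of the 6 are acute.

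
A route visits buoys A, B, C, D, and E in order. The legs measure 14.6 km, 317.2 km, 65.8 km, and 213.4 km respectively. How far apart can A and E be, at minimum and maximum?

23.4 ≤ AE ≤ 611.0 km

The maximum is all hops collinear in one direction: 14.6 + 317.2 + 65.8 + 213.4 = 611.0.
The longest hop is 317.2; the others sum to 293.8. Folding the others back against it leaves at least 317.2 − 293.8 = 23.4.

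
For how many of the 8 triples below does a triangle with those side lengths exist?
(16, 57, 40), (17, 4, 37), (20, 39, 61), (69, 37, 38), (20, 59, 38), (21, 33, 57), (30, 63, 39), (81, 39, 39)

2

(16,40,57): 16+40 ≤ 57 → not valid
(4,17,37): 4+17 ≤ 37 → not valid
(20,39,61): 20+39 ≤ 61 → not valid
(37,38,69): 37+38 > 69 → valid
(20,38,59): 20+38 ≤ 59 → not valid
(21,33,57): 21+33 ≤ 57 → not valid
(30,39,63): 30+39 > 63 → valid
(39,39,81): 39+39 ≤ 81 → not valid
2 of the 8 triples form a triangle.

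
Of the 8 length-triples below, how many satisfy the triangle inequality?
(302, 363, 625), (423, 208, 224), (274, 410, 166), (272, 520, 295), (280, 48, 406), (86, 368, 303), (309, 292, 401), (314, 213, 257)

7

(302,363,625): 302+363 > 625 → valid
(208,224,423): 208+224 > 423 → valid
(166,274,410): 166+274 > 410 → valid
(272,295,520): 272+295 > 520 → valid
(48,280,406): 48+280 ≤ 406 → not valid
(86,303,368): 86+303 > 368 → valid
(292,309,401): 292+309 > 401 → valid
(213,257,314): 213+257 > 314 → valid
7 of the 8 triples form a triangle.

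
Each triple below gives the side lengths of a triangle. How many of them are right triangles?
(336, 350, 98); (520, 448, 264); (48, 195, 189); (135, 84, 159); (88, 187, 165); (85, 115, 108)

5

(336,350,98): 98²+336² = 122500 = 350² → right
(520,448,264): 264²+448² = 270400 = 520² → right
(48,195,189): 48²+189² = 38025 = 195² → right
(135,84,159): 84²+135² = 25281 = 159² → right
(88,187,165): 88²+165² = 34969 = 187² → right
(85,115,108): 85²+108² = 18889 > 13225 = 115² → acute
5 of the 6 are right.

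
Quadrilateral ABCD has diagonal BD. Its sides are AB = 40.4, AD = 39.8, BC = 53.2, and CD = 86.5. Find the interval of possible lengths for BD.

33.3 < BD < 80.2

From triangle ABD: |40.4 − 39.8| < BD < 40.4 + 39.8, i.e. 0.6 < BD < 80.2.
From triangle CBD: 33.3 < BD < 139.7.
Both must hold, so BD lies in the intersection.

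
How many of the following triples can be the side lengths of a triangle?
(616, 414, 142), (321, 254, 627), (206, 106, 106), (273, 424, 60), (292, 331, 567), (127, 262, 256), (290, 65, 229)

4

(142,414,616): 142+414 ≤ 616 → not valid
(254,321,627): 254+321 ≤ 627 → not valid
(106,106,206): 106+106 > 206 → valid
(60,273,424): 60+273 ≤ 424 → not valid
(292,331,567): 292+331 > 567 → valid
(127,256,262): 127+256 > 262 → valid
(65,229,290): 65+229 > 290 → valid
4 of the 7 triples form a triangle.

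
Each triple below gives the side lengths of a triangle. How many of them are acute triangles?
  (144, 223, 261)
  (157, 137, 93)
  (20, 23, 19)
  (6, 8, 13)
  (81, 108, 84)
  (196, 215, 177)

(144,223,261): 144²+223² = 70465 > 68121 = 261² → acute
(157,137,93): 93²+137² = 27418 > 24649 = 157² → acute
(20,23,19): 19²+20² = 761 > 529 = 23² → acute
(6,8,13): 6²+8² = 100 < 169 = 13² → obtuse
(81,108,84): 81²+84² = 13617 > 11664 = 108² → acute
(196,215,177): 177²+196² = 69745 > 46225 = 215² → acute
5 of the 6 are acute.

5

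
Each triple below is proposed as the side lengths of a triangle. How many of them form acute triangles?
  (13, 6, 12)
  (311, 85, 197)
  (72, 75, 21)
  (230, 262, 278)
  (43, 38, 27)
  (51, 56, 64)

(13,6,12): 6²+12² = 180 > 169 = 13² → acute
(311,85,197): 85+197 ≤ 311, not a triangle
(72,75,21): 21²+72² = 5625 = 75² → right
(230,262,278): 230²+262² = 121544 > 77284 = 278² → acute
(43,38,27): 27²+38² = 2173 > 1849 = 43² → acute
(51,56,64): 51²+56² = 5737 > 4096 = 64² → acute
4 of the 6 are acute.

4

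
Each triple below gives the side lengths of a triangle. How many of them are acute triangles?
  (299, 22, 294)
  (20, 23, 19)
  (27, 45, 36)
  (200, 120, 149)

1

(299,22,294): 22²+294² = 86920 < 89401 = 299² → obtuse
(20,23,19): 19²+20² = 761 > 529 = 23² → acute
(27,45,36): 27²+36² = 2025 = 45² → right
(200,120,149): 120²+149² = 36601 < 40000 = 200² → obtuse
1 of the 4 is acute.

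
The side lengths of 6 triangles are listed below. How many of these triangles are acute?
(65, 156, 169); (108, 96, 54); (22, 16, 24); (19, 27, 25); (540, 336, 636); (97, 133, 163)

(65,156,169): 65²+156² = 28561 = 169² → right
(108,96,54): 54²+96² = 12132 > 11664 = 108² → acute
(22,16,24): 16²+22² = 740 > 576 = 24² → acute
(19,27,25): 19²+25² = 986 > 729 = 27² → acute
(540,336,636): 336²+540² = 404496 = 636² → right
(97,133,163): 97²+133² = 27098 > 26569 = 163² → acute
4 of the 6 are acute.

4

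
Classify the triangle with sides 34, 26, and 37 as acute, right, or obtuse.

Compare the square of the longest side to the sum of squares of the other two: 26² + 34² = 1832 > 1369 = 37².

acute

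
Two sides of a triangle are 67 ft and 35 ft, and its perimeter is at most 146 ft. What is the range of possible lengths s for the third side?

Triangle inequality alone gives 32 < s < 102.
The perimeter condition gives s ≤ 146 − 67 − 35 = 44.
Intersecting the two: 32 < s ≤ 44.

32 < s ≤ 44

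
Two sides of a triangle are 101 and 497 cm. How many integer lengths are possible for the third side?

The third side lies in the open interval (396, 598).
Integers from 397 to 597 inclusive: 597 − 397 + 1 = 201.

201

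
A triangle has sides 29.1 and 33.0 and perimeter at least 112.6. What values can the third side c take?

50.5 ≤ c < 62.1

Triangle inequality alone gives 3.9 < c < 62.1.
The perimeter condition gives c ≥ 112.6 − 29.1 − 33.0 = 50.5.
Intersecting the two: 50.5 ≤ c < 62.1.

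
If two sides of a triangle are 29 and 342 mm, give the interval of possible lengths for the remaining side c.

By the triangle inequality, c must be less than 29 + 342 = 371 and greater than |29 − 342| = 313.

313 < c < 371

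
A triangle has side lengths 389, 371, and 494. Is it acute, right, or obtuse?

acute

Compare the square of the longest side to the sum of squares of the other two: 371² + 389² = 288962 > 244036 = 494².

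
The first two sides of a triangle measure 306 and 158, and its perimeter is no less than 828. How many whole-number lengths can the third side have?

Triangle inequality: 148 < x < 464. Perimeter ≥ 828 gives x ≥ 828 − 306 − 158 = 364.
So 364 ≤ x < 464; integers 364 through 463: 100 values.

100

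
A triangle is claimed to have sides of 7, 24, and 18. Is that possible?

The longest side is 24, and the other two sum to 25.
Since 25 > 24, the triangle inequality holds.

Yes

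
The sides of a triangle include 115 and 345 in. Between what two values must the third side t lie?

230 < t < 460 (in)

By the triangle inequality, t must be less than 115 + 345 = 460 and greater than |115 − 345| = 230.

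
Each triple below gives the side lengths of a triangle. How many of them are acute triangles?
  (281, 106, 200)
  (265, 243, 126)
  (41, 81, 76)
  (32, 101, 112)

(281,106,200): 106²+200² = 51236 < 78961 = 281² → obtuse
(265,243,126): 126²+243² = 74925 > 70225 = 265² → acute
(41,81,76): 41²+76² = 7457 > 6561 = 81² → acute
(32,101,112): 32²+101² = 11225 < 12544 = 112² → obtuse
2 of the 4 are acute.

2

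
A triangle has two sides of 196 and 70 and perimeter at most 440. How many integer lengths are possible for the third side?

Triangle inequality: 126 < x < 266. Perimeter ≤ 440 gives x ≤ 440 − 196 − 70 = 174.
So 126 < x ≤ 174; integers 127 through 174: 48 values.

48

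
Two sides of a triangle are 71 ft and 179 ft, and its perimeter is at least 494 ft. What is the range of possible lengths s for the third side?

244 ≤ s < 250

Triangle inequality alone gives 108 < s < 250.
The perimeter condition gives s ≥ 494 − 71 − 179 = 244.
Intersecting the two: 244 ≤ s < 250.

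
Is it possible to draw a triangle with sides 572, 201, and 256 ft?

The longest side is 572, but the other two sum to only 457.
457 < 572, so the triangle inequality fails.

No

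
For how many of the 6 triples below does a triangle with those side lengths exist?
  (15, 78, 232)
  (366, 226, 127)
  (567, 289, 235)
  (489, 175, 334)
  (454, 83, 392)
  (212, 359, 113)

(15,78,232): 15+78 ≤ 232 → not valid
(127,226,366): 127+226 ≤ 366 → not valid
(235,289,567): 235+289 ≤ 567 → not valid
(175,334,489): 175+334 > 489 → valid
(83,392,454): 83+392 > 454 → valid
(113,212,359): 113+212 ≤ 359 → not valid
2 of the 6 triples form a triangle.

2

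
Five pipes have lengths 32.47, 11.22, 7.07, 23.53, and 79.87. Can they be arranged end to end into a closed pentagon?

For a pentagon, each side must be shorter than the sum of the others.
Here the longest side is 79.87, but the remaining 4 sides sum to only 74.29.

No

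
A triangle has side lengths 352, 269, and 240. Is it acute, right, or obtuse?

acute

Compare the square of the longest side to the sum of squares of the other two: 240² + 269² = 129961 > 123904 = 352².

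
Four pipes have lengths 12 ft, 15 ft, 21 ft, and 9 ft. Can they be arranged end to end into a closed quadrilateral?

Yes

A quadrilateral exists iff every side is shorter than the sum of the others — equivalently, the longest side is less than the sum of the rest.
Longest side 21 < 36 (sum of the remaining 3), so yes.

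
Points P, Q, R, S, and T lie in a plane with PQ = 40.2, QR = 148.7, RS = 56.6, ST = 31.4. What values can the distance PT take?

20.5 ≤ PT ≤ 276.9

The maximum is all hops collinear in one direction: 40.2 + 148.7 + 56.6 + 31.4 = 276.9.
The longest hop is 148.7; the others sum to 128.2. Folding the others back against it leaves at least 148.7 − 128.2 = 20.5.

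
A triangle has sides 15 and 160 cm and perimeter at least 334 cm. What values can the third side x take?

Triangle inequality alone gives 145 < x < 175.
The perimeter condition gives x ≥ 334 − 15 − 160 = 159.
Intersecting the two: 159 ≤ x < 175.

159 ≤ x < 175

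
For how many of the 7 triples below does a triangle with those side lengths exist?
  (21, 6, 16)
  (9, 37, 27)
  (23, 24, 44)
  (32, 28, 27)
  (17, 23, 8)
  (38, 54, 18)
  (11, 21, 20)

6

(6,16,21): 6+16 > 21 → valid
(9,27,37): 9+27 ≤ 37 → not valid
(23,24,44): 23+24 > 44 → valid
(27,28,32): 27+28 > 32 → valid
(8,17,23): 8+17 > 23 → valid
(18,38,54): 18+38 > 54 → valid
(11,20,21): 11+20 > 21 → valid
6 of the 7 triples form a triangle.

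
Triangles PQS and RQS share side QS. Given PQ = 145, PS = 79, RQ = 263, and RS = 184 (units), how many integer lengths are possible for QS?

144

From triangle PQS: 66 < QS < 224.
From triangle RQS: 79 < QS < 447.
Intersection: 79 < QS < 224, so integers 80 through 223: 144 values.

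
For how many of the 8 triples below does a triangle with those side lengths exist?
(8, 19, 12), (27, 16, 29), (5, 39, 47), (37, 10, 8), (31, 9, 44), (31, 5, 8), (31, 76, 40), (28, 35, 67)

(8,12,19): 8+12 > 19 → valid
(16,27,29): 16+27 > 29 → valid
(5,39,47): 5+39 ≤ 47 → not valid
(8,10,37): 8+10 ≤ 37 → not valid
(9,31,44): 9+31 ≤ 44 → not valid
(5,8,31): 5+8 ≤ 31 → not valid
(31,40,76): 31+40 ≤ 76 → not valid
(28,35,67): 28+35 ≤ 67 → not valid
2 of the 8 triples form a triangle.

2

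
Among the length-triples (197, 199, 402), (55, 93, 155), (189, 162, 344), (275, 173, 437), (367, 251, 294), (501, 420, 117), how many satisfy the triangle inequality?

4

(197,199,402): 197+199 ≤ 402 → not valid
(55,93,155): 55+93 ≤ 155 → not valid
(162,189,344): 162+189 > 344 → valid
(173,275,437): 173+275 > 437 → valid
(251,294,367): 251+294 > 367 → valid
(117,420,501): 117+420 > 501 → valid
4 of the 6 triples form a triangle.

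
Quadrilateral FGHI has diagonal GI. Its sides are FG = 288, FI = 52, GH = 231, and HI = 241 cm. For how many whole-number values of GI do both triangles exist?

103

From triangle FGI: 236 < GI < 340.
From triangle HGI: 10 < GI < 472.
Intersection: 236 < GI < 340, so integers 237 through 339: 103 values.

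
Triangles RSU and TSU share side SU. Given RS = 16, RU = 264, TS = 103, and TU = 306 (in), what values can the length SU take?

248 < SU < 280

From triangle RSU: |16 − 264| < SU < 16 + 264, i.e. 248 < SU < 280.
From triangle TSU: 203 < SU < 409.
Both must hold, so SU lies in the intersection.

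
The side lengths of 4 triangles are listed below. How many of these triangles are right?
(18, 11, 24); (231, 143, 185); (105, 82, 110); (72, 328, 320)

(18,11,24): 11²+18² = 445 < 576 = 24² → obtuse
(231,143,185): 143²+185² = 54674 > 53361 = 231² → acute
(105,82,110): 82²+105² = 17749 > 12100 = 110² → acute
(72,328,320): 72²+320² = 107584 = 328² → right
1 of the 4 is right.

1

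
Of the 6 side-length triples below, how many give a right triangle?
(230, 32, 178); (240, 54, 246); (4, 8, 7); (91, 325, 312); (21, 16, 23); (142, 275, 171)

2

(230,32,178): 32+178 ≤ 230, not a triangle
(240,54,246): 54²+240² = 60516 = 246² → right
(4,8,7): 4²+7² = 65 > 64 = 8² → acute
(91,325,312): 91²+312² = 105625 = 325² → right
(21,16,23): 16²+21² = 697 > 529 = 23² → acute
(142,275,171): 142²+171² = 49405 < 75625 = 275² → obtuse
2 of the 6 are right.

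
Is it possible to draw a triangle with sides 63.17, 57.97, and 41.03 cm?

The longest side is 63.17, and the other two sum to 99.00.
Since 99.00 > 63.17, the triangle inequality holds.

Yes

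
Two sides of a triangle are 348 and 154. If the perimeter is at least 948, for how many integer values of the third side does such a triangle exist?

56

Triangle inequality: 194 < x < 502. Perimeter ≥ 948 gives x ≥ 948 − 348 − 154 = 446.
So 446 ≤ x < 502; integers 446 through 501: 56 values.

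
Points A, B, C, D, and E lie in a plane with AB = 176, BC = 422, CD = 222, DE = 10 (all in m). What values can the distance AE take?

The maximum is all hops collinear in one direction: 176 + 422 + 222 + 10 = 830.
The longest hop is 422; the others sum to 408. Folding the others back against it leaves at least 422 − 408 = 14.

14 ≤ AE ≤ 830 m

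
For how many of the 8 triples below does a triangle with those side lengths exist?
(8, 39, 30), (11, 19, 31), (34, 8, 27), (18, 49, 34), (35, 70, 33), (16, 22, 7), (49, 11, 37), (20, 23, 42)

(8,30,39): 8+30 ≤ 39 → not valid
(11,19,31): 11+19 ≤ 31 → not valid
(8,27,34): 8+27 > 34 → valid
(18,34,49): 18+34 > 49 → valid
(33,35,70): 33+35 ≤ 70 → not valid
(7,16,22): 7+16 > 22 → valid
(11,37,49): 11+37 ≤ 49 → not valid
(20,23,42): 20+23 > 42 → valid
4 of the 8 triples form a triangle.

4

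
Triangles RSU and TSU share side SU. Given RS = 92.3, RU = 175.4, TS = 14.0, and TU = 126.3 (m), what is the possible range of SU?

112.3 < SU < 140.3

From triangle RSU: |92.3 − 175.4| < SU < 92.3 + 175.4, i.e. 83.1 < SU < 267.7.
From triangle TSU: 112.3 < SU < 140.3.
Both must hold, so SU lies in the intersection.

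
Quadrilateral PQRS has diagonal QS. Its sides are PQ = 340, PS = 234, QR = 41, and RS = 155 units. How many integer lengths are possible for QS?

From triangle PQS: 106 < QS < 574.
From triangle RQS: 114 < QS < 196.
Intersection: 114 < QS < 196, so integers 115 through 195: 81 values.

81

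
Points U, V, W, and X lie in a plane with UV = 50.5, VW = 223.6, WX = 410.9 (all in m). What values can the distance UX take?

The maximum is all hops collinear in one direction: 50.5 + 223.6 + 410.9 = 685.0.
The longest hop is 410.9; the others sum to 274.1. Folding the others back against it leaves at least 410.9 − 274.1 = 136.8.

136.8 ≤ UX ≤ 685.0 m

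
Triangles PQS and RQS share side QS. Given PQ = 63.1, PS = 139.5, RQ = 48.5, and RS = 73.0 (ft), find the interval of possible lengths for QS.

From triangle PQS: |63.1 − 139.5| < QS < 63.1 + 139.5, i.e. 76.4 < QS < 202.6.
From triangle RQS: 24.5 < QS < 121.5.
Both must hold, so QS lies in the intersection.

76.4 < QS < 121.5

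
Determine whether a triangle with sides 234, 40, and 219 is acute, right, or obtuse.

Compare the square of the longest side to the sum of squares of the other two: 40² + 219² = 49561 < 54756 = 234².

obtuse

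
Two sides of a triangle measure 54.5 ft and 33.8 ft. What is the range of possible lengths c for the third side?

20.7 < c < 88.3

By the triangle inequality, c must be less than 54.5 + 33.8 = 88.3 and greater than |54.5 − 33.8| = 20.7.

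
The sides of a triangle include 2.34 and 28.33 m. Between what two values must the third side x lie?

By the triangle inequality, x must be less than 2.34 + 28.33 = 30.67 and greater than |2.34 − 28.33| = 25.99.

25.99 < x < 30.67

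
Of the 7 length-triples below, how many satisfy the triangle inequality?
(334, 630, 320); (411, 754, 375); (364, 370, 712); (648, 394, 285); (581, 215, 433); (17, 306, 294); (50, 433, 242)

(320,334,630): 320+334 > 630 → valid
(375,411,754): 375+411 > 754 → valid
(364,370,712): 364+370 > 712 → valid
(285,394,648): 285+394 > 648 → valid
(215,433,581): 215+433 > 581 → valid
(17,294,306): 17+294 > 306 → valid
(50,242,433): 50+242 ≤ 433 → not valid
6 of the 7 triples form a triangle.

6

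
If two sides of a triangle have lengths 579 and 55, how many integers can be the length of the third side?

The third side lies in the open interval (524, 634).
Integers from 525 to 633 inclusive: 633 − 525 + 1 = 109.

109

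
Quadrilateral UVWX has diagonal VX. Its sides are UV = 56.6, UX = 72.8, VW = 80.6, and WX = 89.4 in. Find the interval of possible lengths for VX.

16.2 < VX < 129.4

From triangle UVX: |56.6 − 72.8| < VX < 56.6 + 72.8, i.e. 16.2 < VX < 129.4.
From triangle WVX: 8.8 < VX < 170.0.
Both must hold, so VX lies in the intersection.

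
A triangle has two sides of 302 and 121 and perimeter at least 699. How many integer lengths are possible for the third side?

147

Triangle inequality: 181 < x < 423. Perimeter ≥ 699 gives x ≥ 699 − 302 − 121 = 276.
So 276 ≤ x < 423; integers 276 through 422: 147 values.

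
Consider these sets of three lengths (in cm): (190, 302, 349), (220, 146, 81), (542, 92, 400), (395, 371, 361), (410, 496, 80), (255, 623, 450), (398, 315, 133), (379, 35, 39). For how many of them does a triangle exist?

(190,302,349): 190+302 > 349 → valid
(81,146,220): 81+146 > 220 → valid
(92,400,542): 92+400 ≤ 542 → not valid
(361,371,395): 361+371 > 395 → valid
(80,410,496): 80+410 ≤ 496 → not valid
(255,450,623): 255+450 > 623 → valid
(133,315,398): 133+315 > 398 → valid
(35,39,379): 35+39 ≤ 379 → not valid
5 of the 8 triples form a triangle.

5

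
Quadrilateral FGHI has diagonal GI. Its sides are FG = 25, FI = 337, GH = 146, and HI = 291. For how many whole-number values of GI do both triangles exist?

From triangle FGI: 312 < GI < 362.
From triangle HGI: 145 < GI < 437.
Intersection: 312 < GI < 362, so integers 313 through 361: 49 values.

49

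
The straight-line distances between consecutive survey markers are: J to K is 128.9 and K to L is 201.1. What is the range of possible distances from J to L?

By the triangle inequality, |128.9 − 201.1| ≤ JL ≤ 128.9 + 201.1.

72.2 ≤ JL ≤ 330.0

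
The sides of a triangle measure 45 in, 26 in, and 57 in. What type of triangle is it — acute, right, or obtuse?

Compare the square of the longest side to the sum of squares of the other two: 26² + 45² = 2701 < 3249 = 57².

obtuse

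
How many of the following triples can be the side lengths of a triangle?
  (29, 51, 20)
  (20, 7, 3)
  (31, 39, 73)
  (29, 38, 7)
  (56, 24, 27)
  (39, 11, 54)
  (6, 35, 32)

(20,29,51): 20+29 ≤ 51 → not valid
(3,7,20): 3+7 ≤ 20 → not valid
(31,39,73): 31+39 ≤ 73 → not valid
(7,29,38): 7+29 ≤ 38 → not valid
(24,27,56): 24+27 ≤ 56 → not valid
(11,39,54): 11+39 ≤ 54 → not valid
(6,32,35): 6+32 > 35 → valid
1 of the 7 triples forms a triangle.

1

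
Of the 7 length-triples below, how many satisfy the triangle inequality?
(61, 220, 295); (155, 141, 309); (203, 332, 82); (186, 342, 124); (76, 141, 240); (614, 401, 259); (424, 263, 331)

(61,220,295): 61+220 ≤ 295 → not valid
(141,155,309): 141+155 ≤ 309 → not valid
(82,203,332): 82+203 ≤ 332 → not valid
(124,186,342): 124+186 ≤ 342 → not valid
(76,141,240): 76+141 ≤ 240 → not valid
(259,401,614): 259+401 > 614 → valid
(263,331,424): 263+331 > 424 → valid
2 of the 7 triples form a triangle.

2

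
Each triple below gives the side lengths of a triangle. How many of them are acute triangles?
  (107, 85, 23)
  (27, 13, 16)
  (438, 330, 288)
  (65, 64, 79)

(107,85,23): 23²+85² = 7754 < 11449 = 107² → obtuse
(27,13,16): 13²+16² = 425 < 729 = 27² → obtuse
(438,330,288): 288²+330² = 191844 = 438² → right
(65,64,79): 64²+65² = 8321 > 6241 = 79² → acute
1 of the 4 is acute.

1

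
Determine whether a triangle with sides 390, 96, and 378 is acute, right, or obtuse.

right

Compare the square of the longest side to the sum of squares of the other two: 96² + 378² = 152100 = 390².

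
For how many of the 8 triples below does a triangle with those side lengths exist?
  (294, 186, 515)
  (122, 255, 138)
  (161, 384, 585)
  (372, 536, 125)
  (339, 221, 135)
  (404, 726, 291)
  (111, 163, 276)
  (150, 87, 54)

(186,294,515): 186+294 ≤ 515 → not valid
(122,138,255): 122+138 > 255 → valid
(161,384,585): 161+384 ≤ 585 → not valid
(125,372,536): 125+372 ≤ 536 → not valid
(135,221,339): 135+221 > 339 → valid
(291,404,726): 291+404 ≤ 726 → not valid
(111,163,276): 111+163 ≤ 276 → not valid
(54,87,150): 54+87 ≤ 150 → not valid
2 of the 8 triples form a triangle.

2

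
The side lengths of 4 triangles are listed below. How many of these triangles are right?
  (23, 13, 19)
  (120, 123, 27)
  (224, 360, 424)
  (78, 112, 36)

(23,13,19): 13²+19² = 530 > 529 = 23² → acute
(120,123,27): 27²+120² = 15129 = 123² → right
(224,360,424): 224²+360² = 179776 = 424² → right
(78,112,36): 36²+78² = 7380 < 12544 = 112² → obtuse
2 of the 4 are right.

2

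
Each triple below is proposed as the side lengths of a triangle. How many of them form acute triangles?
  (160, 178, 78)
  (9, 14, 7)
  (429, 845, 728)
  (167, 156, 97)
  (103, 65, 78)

1

(160,178,78): 78²+160² = 31684 = 178² → right
(9,14,7): 7²+9² = 130 < 196 = 14² → obtuse
(429,845,728): 429²+728² = 714025 = 845² → right
(167,156,97): 97²+156² = 33745 > 27889 = 167² → acute
(103,65,78): 65²+78² = 10309 < 10609 = 103² → obtuse
1 of the 5 is acute.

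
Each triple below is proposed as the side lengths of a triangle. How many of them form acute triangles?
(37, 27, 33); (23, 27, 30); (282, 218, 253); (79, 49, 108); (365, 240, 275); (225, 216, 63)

3

(37,27,33): 27²+33² = 1818 > 1369 = 37² → acute
(23,27,30): 23²+27² = 1258 > 900 = 30² → acute
(282,218,253): 218²+253² = 111533 > 79524 = 282² → acute
(79,49,108): 49²+79² = 8642 < 11664 = 108² → obtuse
(365,240,275): 240²+275² = 133225 = 365² → right
(225,216,63): 63²+216² = 50625 = 225² → right
3 of the 6 are acute.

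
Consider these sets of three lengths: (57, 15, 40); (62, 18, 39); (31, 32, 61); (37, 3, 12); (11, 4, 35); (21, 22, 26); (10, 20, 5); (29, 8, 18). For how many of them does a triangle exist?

2

(15,40,57): 15+40 ≤ 57 → not valid
(18,39,62): 18+39 ≤ 62 → not valid
(31,32,61): 31+32 > 61 → valid
(3,12,37): 3+12 ≤ 37 → not valid
(4,11,35): 4+11 ≤ 35 → not valid
(21,22,26): 21+22 > 26 → valid
(5,10,20): 5+10 ≤ 20 → not valid
(8,18,29): 8+18 ≤ 29 → not valid
2 of the 8 triples form a triangle.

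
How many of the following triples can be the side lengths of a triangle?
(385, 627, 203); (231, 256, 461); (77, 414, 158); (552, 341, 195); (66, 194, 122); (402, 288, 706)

1

(203,385,627): 203+385 ≤ 627 → not valid
(231,256,461): 231+256 > 461 → valid
(77,158,414): 77+158 ≤ 414 → not valid
(195,341,552): 195+341 ≤ 552 → not valid
(66,122,194): 66+122 ≤ 194 → not valid
(288,402,706): 288+402 ≤ 706 → not valid
1 of the 6 triples forms a triangle.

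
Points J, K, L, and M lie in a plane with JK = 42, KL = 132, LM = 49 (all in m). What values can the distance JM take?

41 ≤ JM ≤ 223 m

The maximum is all hops collinear in one direction: 42 + 132 + 49 = 223.
The longest hop is 132; the others sum to 91. Folding the others back against it leaves at least 132 − 91 = 41.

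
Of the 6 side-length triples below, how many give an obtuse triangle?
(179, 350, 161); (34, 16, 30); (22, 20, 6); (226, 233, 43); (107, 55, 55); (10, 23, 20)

(179,350,161): 161+179 ≤ 350, not a triangle
(34,16,30): 16²+30² = 1156 = 34² → right
(22,20,6): 6²+20² = 436 < 484 = 22² → obtuse
(226,233,43): 43²+226² = 52925 < 54289 = 233² → obtuse
(107,55,55): 55²+55² = 6050 < 11449 = 107² → obtuse
(10,23,20): 10²+20² = 500 < 529 = 23² → obtuse
4 of the 6 are obtuse.

4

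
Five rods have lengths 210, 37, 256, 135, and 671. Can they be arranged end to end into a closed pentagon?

For a pentagon, each side must be shorter than the sum of the others.
Here the longest side is 671, but the remaining 4 sides sum to only 638.

No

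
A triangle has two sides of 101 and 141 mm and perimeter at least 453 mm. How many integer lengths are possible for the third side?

Triangle inequality: 40 < x < 242. Perimeter ≥ 453 gives x ≥ 453 − 101 − 141 = 211.
So 211 ≤ x < 242; integers 211 through 241: 31 values.

31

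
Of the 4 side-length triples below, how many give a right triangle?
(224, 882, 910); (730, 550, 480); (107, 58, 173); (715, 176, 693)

3

(224,882,910): 224²+882² = 828100 = 910² → right
(730,550,480): 480²+550² = 532900 = 730² → right
(107,58,173): 58+107 ≤ 173, not a triangle
(715,176,693): 176²+693² = 511225 = 715² → right
3 of the 4 are right.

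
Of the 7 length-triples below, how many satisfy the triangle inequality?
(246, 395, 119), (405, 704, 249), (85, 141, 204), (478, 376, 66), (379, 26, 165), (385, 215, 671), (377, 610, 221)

1

(119,246,395): 119+246 ≤ 395 → not valid
(249,405,704): 249+405 ≤ 704 → not valid
(85,141,204): 85+141 > 204 → valid
(66,376,478): 66+376 ≤ 478 → not valid
(26,165,379): 26+165 ≤ 379 → not valid
(215,385,671): 215+385 ≤ 671 → not valid
(221,377,610): 221+377 ≤ 610 → not valid
1 of the 7 triples forms a triangle.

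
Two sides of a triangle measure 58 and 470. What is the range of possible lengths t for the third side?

412 < t < 528

By the triangle inequality, t must be less than 58 + 470 = 528 and greater than |58 − 470| = 412.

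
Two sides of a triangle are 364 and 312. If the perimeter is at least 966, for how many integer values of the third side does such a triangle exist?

386

Triangle inequality: 52 < x < 676. Perimeter ≥ 966 gives x ≥ 966 − 364 − 312 = 290.
So 290 ≤ x < 676; integers 290 through 675: 386 values.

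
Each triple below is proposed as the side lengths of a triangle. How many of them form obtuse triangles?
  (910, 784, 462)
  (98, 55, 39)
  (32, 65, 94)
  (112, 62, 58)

(910,784,462): 462²+784² = 828100 = 910² → right
(98,55,39): 39+55 ≤ 98, not a triangle
(32,65,94): 32²+65² = 5249 < 8836 = 94² → obtuse
(112,62,58): 58²+62² = 7208 < 12544 = 112² → obtuse
2 of the 4 are obtuse.

2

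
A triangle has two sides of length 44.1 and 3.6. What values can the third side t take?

By the triangle inequality, t must be less than 44.1 + 3.6 = 47.7 and greater than |44.1 − 3.6| = 40.5.

40.5 < t < 47.7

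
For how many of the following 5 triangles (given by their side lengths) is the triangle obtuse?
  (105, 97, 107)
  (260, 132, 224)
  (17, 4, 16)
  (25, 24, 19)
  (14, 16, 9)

(105,97,107): 97²+105² = 20434 > 11449 = 107² → acute
(260,132,224): 132²+224² = 67600 = 260² → right
(17,4,16): 4²+16² = 272 < 289 = 17² → obtuse
(25,24,19): 19²+24² = 937 > 625 = 25² → acute
(14,16,9): 9²+14² = 277 > 256 = 16² → acute
1 of the 5 is obtuse.

1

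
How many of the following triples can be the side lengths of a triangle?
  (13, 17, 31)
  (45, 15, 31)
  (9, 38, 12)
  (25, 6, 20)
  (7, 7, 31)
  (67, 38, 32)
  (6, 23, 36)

3

(13,17,31): 13+17 ≤ 31 → not valid
(15,31,45): 15+31 > 45 → valid
(9,12,38): 9+12 ≤ 38 → not valid
(6,20,25): 6+20 > 25 → valid
(7,7,31): 7+7 ≤ 31 → not valid
(32,38,67): 32+38 > 67 → valid
(6,23,36): 6+23 ≤ 36 → not valid
3 of the 7 triples form a triangle.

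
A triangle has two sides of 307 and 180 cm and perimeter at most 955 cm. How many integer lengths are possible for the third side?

341

Triangle inequality: 127 < x < 487. Perimeter ≤ 955 gives x ≤ 955 − 307 − 180 = 468.
So 127 < x ≤ 468; integers 128 through 468: 341 values.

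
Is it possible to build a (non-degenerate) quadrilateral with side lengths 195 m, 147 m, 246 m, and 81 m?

A quadrilateral exists iff every side is shorter than the sum of the others — equivalently, the longest side is less than the sum of the rest.
Longest side 246 < 423 (sum of the remaining 3), so yes.

Yes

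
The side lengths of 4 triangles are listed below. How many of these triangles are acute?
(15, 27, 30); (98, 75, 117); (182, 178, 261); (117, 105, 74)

3

(15,27,30): 15²+27² = 954 > 900 = 30² → acute
(98,75,117): 75²+98² = 15229 > 13689 = 117² → acute
(182,178,261): 178²+182² = 64808 < 68121 = 261² → obtuse
(117,105,74): 74²+105² = 16501 > 13689 = 117² → acute
3 of the 4 are acute.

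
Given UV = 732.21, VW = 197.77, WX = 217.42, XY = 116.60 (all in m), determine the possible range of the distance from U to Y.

The maximum is all hops collinear in one direction: 732.21 + 197.77 + 217.42 + 116.60 = 1264.00.
The longest hop is 732.21; the others sum to 531.79. Folding the others back against it leaves at least 732.21 − 531.79 = 200.42.

200.42 ≤ UY ≤ 1264.00 m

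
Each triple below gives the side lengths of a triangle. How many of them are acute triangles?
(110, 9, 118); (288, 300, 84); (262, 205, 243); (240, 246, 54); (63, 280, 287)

(110,9,118): 9²+110² = 12181 < 13924 = 118² → obtuse
(288,300,84): 84²+288² = 90000 = 300² → right
(262,205,243): 205²+243² = 101074 > 68644 = 262² → acute
(240,246,54): 54²+240² = 60516 = 246² → right
(63,280,287): 63²+280² = 82369 = 287² → right
1 of the 5 is acute.

1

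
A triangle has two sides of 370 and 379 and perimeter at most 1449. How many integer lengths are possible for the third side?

Triangle inequality: 9 < x < 749. Perimeter ≤ 1449 gives x ≤ 1449 − 370 − 379 = 700.
So 9 < x ≤ 700; integers 10 through 700: 691 values.

691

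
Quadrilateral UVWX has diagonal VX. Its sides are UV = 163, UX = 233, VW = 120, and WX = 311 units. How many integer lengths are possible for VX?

From triangle UVX: 70 < VX < 396.
From triangle WVX: 191 < VX < 431.
Intersection: 191 < VX < 396, so integers 192 through 395: 204 values.

204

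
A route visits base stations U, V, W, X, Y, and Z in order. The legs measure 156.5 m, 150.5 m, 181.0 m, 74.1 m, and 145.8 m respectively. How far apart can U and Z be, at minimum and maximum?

The maximum is all hops collinear in one direction: 156.5 + 150.5 + 181.0 + 74.1 + 145.8 = 707.9.
The longest hop is 181.0; the others sum to 526.9. Since 181.0 ≤ 526.9, the path can fold back on itself completely, so the minimum distance is 0.

0 ≤ UZ ≤ 707.9 m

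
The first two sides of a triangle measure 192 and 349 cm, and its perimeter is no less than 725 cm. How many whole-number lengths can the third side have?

357

Triangle inequality: 157 < x < 541. Perimeter ≥ 725 gives x ≥ 725 − 192 − 349 = 184.
So 184 ≤ x < 541; integers 184 through 540: 357 values.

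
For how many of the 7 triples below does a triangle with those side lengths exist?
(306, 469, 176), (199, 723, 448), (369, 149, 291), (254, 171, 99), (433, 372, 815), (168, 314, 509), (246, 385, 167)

4

(176,306,469): 176+306 > 469 → valid
(199,448,723): 199+448 ≤ 723 → not valid
(149,291,369): 149+291 > 369 → valid
(99,171,254): 99+171 > 254 → valid
(372,433,815): 372+433 ≤ 815 → not valid
(168,314,509): 168+314 ≤ 509 → not valid
(167,246,385): 167+246 > 385 → valid
4 of the 7 triples form a triangle.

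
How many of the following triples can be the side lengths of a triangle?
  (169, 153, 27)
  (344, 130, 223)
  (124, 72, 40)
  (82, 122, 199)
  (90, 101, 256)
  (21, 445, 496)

(27,153,169): 27+153 > 169 → valid
(130,223,344): 130+223 > 344 → valid
(40,72,124): 40+72 ≤ 124 → not valid
(82,122,199): 82+122 > 199 → valid
(90,101,256): 90+101 ≤ 256 → not valid
(21,445,496): 21+445 ≤ 496 → not valid
3 of the 6 triples form a triangle.

3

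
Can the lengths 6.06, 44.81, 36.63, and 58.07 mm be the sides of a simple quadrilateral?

Yes

A quadrilateral exists iff every side is shorter than the sum of the others — equivalently, the longest side is less than the sum of the rest.
Longest side 58.07 < 87.50 (sum of the remaining 3), so yes.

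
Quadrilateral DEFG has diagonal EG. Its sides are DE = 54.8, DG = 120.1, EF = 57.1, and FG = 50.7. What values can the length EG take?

65.3 < EG < 107.8

From triangle DEG: |54.8 − 120.1| < EG < 54.8 + 120.1, i.e. 65.3 < EG < 174.9.
From triangle FEG: 6.4 < EG < 107.8.
Both must hold, so EG lies in the intersection.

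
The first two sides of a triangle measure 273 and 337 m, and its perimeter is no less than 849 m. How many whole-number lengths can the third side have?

371

Triangle inequality: 64 < x < 610. Perimeter ≥ 849 gives x ≥ 849 − 273 − 337 = 239.
So 239 ≤ x < 610; integers 239 through 609: 371 values.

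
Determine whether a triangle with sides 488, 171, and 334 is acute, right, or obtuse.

obtuse

Compare the square of the longest side to the sum of squares of the other two: 171² + 334² = 140797 < 238144 = 488².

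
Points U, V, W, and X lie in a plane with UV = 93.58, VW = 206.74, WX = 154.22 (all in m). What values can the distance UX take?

The maximum is all hops collinear in one direction: 93.58 + 206.74 + 154.22 = 454.54.
The longest hop is 206.74; the others sum to 247.80. Since 206.74 ≤ 247.80, the path can fold back on itself completely, so the minimum distance is 0.

0 ≤ UX ≤ 454.54 m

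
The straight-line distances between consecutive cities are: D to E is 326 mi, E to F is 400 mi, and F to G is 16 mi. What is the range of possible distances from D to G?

The maximum is all hops collinear in one direction: 326 + 400 + 16 = 742.
The longest hop is 400; the others sum to 342. Folding the others back against it leaves at least 400 − 342 = 58.

58 ≤ DG ≤ 742 mi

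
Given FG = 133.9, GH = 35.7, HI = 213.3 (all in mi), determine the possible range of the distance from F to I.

43.7 ≤ FI ≤ 382.9 mi

The maximum is all hops collinear in one direction: 133.9 + 35.7 + 213.3 = 382.9.
The longest hop is 213.3; the others sum to 169.6. Folding the others back against it leaves at least 213.3 − 169.6 = 43.7.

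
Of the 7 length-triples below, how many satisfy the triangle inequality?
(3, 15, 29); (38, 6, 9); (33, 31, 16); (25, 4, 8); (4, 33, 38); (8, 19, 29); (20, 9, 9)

(3,15,29): 3+15 ≤ 29 → not valid
(6,9,38): 6+9 ≤ 38 → not valid
(16,31,33): 16+31 > 33 → valid
(4,8,25): 4+8 ≤ 25 → not valid
(4,33,38): 4+33 ≤ 38 → not valid
(8,19,29): 8+19 ≤ 29 → not valid
(9,9,20): 9+9 ≤ 20 → not valid
1 of the 7 triples forms a triangle.

1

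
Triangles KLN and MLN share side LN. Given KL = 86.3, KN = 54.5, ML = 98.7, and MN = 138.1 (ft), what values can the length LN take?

From triangle KLN: |86.3 − 54.5| < LN < 86.3 + 54.5, i.e. 31.8 < LN < 140.8.
From triangle MLN: 39.4 < LN < 236.8.
Both must hold, so LN lies in the intersection.

39.4 < LN < 140.8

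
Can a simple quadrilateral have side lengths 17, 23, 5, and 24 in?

Yes

A quadrilateral exists iff every side is shorter than the sum of the others — equivalently, the longest side is less than the sum of the rest.
Longest side 24 < 45 (sum of the remaining 3), so yes.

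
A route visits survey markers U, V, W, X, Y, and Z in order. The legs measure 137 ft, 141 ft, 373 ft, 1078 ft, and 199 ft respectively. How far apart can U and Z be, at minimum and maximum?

228 ≤ UZ ≤ 1928 ft

The maximum is all hops collinear in one direction: 137 + 141 + 373 + 1078 + 199 = 1928.
The longest hop is 1078; the others sum to 850. Folding the others back against it leaves at least 1078 − 850 = 228.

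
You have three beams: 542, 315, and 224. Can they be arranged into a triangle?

No

The longest side is 542, but the other two sum to only 539.
539 < 542, so the triangle inequality fails.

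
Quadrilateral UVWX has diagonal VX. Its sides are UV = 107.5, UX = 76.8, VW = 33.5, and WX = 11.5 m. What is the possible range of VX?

From triangle UVX: |107.5 − 76.8| < VX < 107.5 + 76.8, i.e. 30.7 < VX < 184.3.
From triangle WVX: 22.0 < VX < 45.0.
Both must hold, so VX lies in the intersection.

30.7 < VX < 45.0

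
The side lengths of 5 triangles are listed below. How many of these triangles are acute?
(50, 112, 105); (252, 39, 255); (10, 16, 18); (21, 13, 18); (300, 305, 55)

3

(50,112,105): 50²+105² = 13525 > 12544 = 112² → acute
(252,39,255): 39²+252² = 65025 = 255² → right
(10,16,18): 10²+16² = 356 > 324 = 18² → acute
(21,13,18): 13²+18² = 493 > 441 = 21² → acute
(300,305,55): 55²+300² = 93025 = 305² → right
3 of the 5 are acute.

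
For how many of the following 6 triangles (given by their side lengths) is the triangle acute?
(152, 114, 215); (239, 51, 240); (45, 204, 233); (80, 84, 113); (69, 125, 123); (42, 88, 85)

(152,114,215): 114²+152² = 36100 < 46225 = 215² → obtuse
(239,51,240): 51²+239² = 59722 > 57600 = 240² → acute
(45,204,233): 45²+204² = 43641 < 54289 = 233² → obtuse
(80,84,113): 80²+84² = 13456 > 12769 = 113² → acute
(69,125,123): 69²+123² = 19890 > 15625 = 125² → acute
(42,88,85): 42²+85² = 8989 > 7744 = 88² → acute
4 of the 6 are acute.

4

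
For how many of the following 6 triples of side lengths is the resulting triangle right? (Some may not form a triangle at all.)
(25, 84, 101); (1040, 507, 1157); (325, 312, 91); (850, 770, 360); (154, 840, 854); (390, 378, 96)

5

(25,84,101): 25²+84² = 7681 < 10201 = 101² → obtuse
(1040,507,1157): 507²+1040² = 1338649 = 1157² → right
(325,312,91): 91²+312² = 105625 = 325² → right
(850,770,360): 360²+770² = 722500 = 850² → right
(154,840,854): 154²+840² = 729316 = 854² → right
(390,378,96): 96²+378² = 152100 = 390² → right
5 of the 6 are right.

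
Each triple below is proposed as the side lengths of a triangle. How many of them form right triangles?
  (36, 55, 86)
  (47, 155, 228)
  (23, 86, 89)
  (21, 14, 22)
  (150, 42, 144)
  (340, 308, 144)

(36,55,86): 36²+55² = 4321 < 7396 = 86² → obtuse
(47,155,228): 47+155 ≤ 228, not a triangle
(23,86,89): 23²+86² = 7925 > 7921 = 89² → acute
(21,14,22): 14²+21² = 637 > 484 = 22² → acute
(150,42,144): 42²+144² = 22500 = 150² → right
(340,308,144): 144²+308² = 115600 = 340² → right
2 of the 6 are right.

2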